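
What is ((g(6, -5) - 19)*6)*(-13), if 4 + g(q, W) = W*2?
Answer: 2574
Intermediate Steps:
g(q, W) = -4 + 2*W (g(q, W) = -4 + W*2 = -4 + 2*W)
((g(6, -5) - 19)*6)*(-13) = (((-4 + 2*(-5)) - 19)*6)*(-13) = (((-4 - 10) - 19)*6)*(-13) = ((-14 - 19)*6)*(-13) = -33*6*(-13) = -198*(-13) = 2574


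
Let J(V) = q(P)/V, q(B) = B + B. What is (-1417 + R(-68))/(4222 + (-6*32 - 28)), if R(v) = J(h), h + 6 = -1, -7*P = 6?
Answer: -69421/196098 ≈ -0.35401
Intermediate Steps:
P = -6/7 (P = -1/7*6 = -6/7 ≈ -0.85714)
q(B) = 2*B
h = -7 (h = -6 - 1 = -7)
J(V) = -12/(7*V) (J(V) = (2*(-6/7))/V = -12/(7*V))
R(v) = 12/49 (R(v) = -12/7/(-7) = -12/7*(-1/7) = 12/49)
(-1417 + R(-68))/(4222 + (-6*32 - 28)) = (-1417 + 12/49)/(4222 + (-6*32 - 28)) = -69421/(49*(4222 + (-192 - 28))) = -69421/(49*(4222 - 220)) = -69421/49/4002 = -69421/49*1/4002 = -69421/196098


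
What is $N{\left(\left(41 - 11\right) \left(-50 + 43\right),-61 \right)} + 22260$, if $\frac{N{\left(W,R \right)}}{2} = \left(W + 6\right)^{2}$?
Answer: $105492$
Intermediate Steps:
$N{\left(W,R \right)} = 2 \left(6 + W\right)^{2}$ ($N{\left(W,R \right)} = 2 \left(W + 6\right)^{2} = 2 \left(6 + W\right)^{2}$)
$N{\left(\left(41 - 11\right) \left(-50 + 43\right),-61 \right)} + 22260 = 2 \left(6 + \left(41 - 11\right) \left(-50 + 43\right)\right)^{2} + 22260 = 2 \left(6 + 30 \left(-7\right)\right)^{2} + 22260 = 2 \left(6 - 210\right)^{2} + 22260 = 2 \left(-204\right)^{2} + 22260 = 2 \cdot 41616 + 22260 = 83232 + 22260 = 105492$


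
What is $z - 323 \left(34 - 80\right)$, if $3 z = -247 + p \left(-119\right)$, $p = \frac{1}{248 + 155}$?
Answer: $\frac{5954554}{403} \approx 14776.0$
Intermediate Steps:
$p = \frac{1}{403} \approx 0.0024814$
$z = - \frac{33220}{403}$ ($z = \frac{-247 + \frac{1}{403} \left(-119\right)}{3} = \frac{-247 - \frac{119}{403}}{3} = \frac{1}{3} \left(- \frac{99660}{403}\right) = - \frac{33220}{403} \approx -82.432$)
$z - 323 \left(34 - 80\right) = - \frac{33220}{403} - 323 \left(34 - 80\right) = - \frac{33220}{403} - -14858 = - \frac{33220}{403} + 14858 = \frac{5954554}{403}$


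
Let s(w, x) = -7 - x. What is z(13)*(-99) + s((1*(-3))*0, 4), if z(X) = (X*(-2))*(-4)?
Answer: -10307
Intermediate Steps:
z(X) = 8*X (z(X) = -2*X*(-4) = 8*X)
z(13)*(-99) + s((1*(-3))*0, 4) = (8*13)*(-99) + (-7 - 1*4) = 104*(-99) + (-7 - 4) = -10296 - 11 = -10307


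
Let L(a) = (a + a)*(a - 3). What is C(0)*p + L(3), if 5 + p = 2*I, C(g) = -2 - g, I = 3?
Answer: -2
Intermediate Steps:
L(a) = 2*a*(-3 + a) (L(a) = (2*a)*(-3 + a) = 2*a*(-3 + a))
p = 1 (p = -5 + 2*3 = -5 + 6 = 1)
C(0)*p + L(3) = (-2 - 1*0)*1 + 2*3*(-3 + 3) = (-2 + 0)*1 + 2*3*0 = -2*1 + 0 = -2 + 0 = -2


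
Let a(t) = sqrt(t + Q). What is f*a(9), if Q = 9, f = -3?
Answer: -9*sqrt(2) ≈ -12.728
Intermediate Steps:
a(t) = sqrt(9 + t) (a(t) = sqrt(t + 9) = sqrt(9 + t))
f*a(9) = -3*sqrt(9 + 9) = -9*sqrt(2)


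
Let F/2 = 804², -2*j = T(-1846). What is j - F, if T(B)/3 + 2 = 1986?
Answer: -1295808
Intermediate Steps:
T(B) = 5952 (T(B) = -6 + 3*1986 = -6 + 5958 = 5952)
j = -2976 (j = -½*5952 = -2976)
F = 1292832 (F = 2*804² = 2*646416 = 1292832)
j - F = -2976 - 1*1292832 = -2976 - 1292832 = -1295808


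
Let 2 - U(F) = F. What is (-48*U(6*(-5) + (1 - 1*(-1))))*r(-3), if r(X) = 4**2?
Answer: -23040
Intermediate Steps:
r(X) = 16
U(F) = 2 - F
(-48*U(6*(-5) + (1 - 1*(-1))))*r(-3) = -48*(2 - (6*(-5) + (1 - 1*(-1))))*16 = -48*(2 - (-30 + (1 + 1)))*16 = -48*(2 - (-30 + 2))*16 = -48*(2 - 1*(-28))*16 = -48*(2 + 28)*16 = -48*30*16 = -1440*16 = -23040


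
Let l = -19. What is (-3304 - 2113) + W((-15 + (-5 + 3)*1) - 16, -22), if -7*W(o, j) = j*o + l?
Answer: -5518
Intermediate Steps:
W(o, j) = 19/7 - j*o/7 (W(o, j) = -(j*o - 19)/7 = -(-19 + j*o)/7 = 19/7 - j*o/7)
(-3304 - 2113) + W((-15 + (-5 + 3)*1) - 16, -22) = (-3304 - 2113) + (19/7 - 1/7*(-22)*((-15 + (-5 + 3)*1) - 16)) = -5417 + (19/7 - 1/7*(-22)*((-15 - 2*1) - 16)) = -5417 + (19/7 - 1/7*(-22)*((-15 - 2) - 16)) = -5417 + (19/7 - 1/7*(-22)*(-17 - 16)) = -5417 + (19/7 - 1/7*(-22)*(-33)) = -5417 + (19/7 - 726/7) = -5417 - 101 = -5518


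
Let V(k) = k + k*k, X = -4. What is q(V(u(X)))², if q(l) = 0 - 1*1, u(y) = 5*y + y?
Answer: 1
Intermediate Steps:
u(y) = 6*y
V(k) = k + k²
q(l) = -1 (q(l) = 0 - 1 = -1)
q(V(u(X)))² = (-1)² = 1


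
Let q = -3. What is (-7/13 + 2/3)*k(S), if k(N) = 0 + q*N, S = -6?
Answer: 30/13 ≈ 2.3077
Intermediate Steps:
k(N) = -3*N (k(N) = 0 - 3*N = -3*N)
(-7/13 + 2/3)*k(S) = (-7/13 + 2/3)*(-3*(-6)) = (-7*1/13 + 2*(⅓))*18 = (-7/13 + ⅔)*18 = (5/39)*18 = 30/13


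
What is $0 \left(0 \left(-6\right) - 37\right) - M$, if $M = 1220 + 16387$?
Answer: $-17607$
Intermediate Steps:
$M = 17607$
$0 \left(0 \left(-6\right) - 37\right) - M = 0 \left(0 \left(-6\right) - 37\right) - 17607 = 0 \left(0 - 37\right) - 17607 = 0 \left(-37\right) - 17607 = 0 - 17607 = -17607$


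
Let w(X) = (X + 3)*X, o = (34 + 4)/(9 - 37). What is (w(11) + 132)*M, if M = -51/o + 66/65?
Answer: 1048608/95 ≈ 11038.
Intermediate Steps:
o = -19/14 (o = 38/(-28) = 38*(-1/28) = -19/14 ≈ -1.3571)
M = 47664/1235 (M = -51/(-19/14) + 66/65 = -51*(-14/19) + 66*(1/65) = 714/19 + 66/65 = 47664/1235 ≈ 38.594)
w(X) = X*(3 + X) (w(X) = (3 + X)*X = X*(3 + X))
(w(11) + 132)*M = (11*(3 + 11) + 132)*(47664/1235) = (11*14 + 132)*(47664/1235) = (154 + 132)*(47664/1235) = 286*(47664/1235) = 1048608/95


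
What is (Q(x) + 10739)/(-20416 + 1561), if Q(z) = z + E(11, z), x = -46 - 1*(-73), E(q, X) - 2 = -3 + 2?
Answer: -3589/6285 ≈ -0.57104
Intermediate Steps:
E(q, X) = 1 (E(q, X) = 2 + (-3 + 2) = 2 - 1 = 1)
x = 27 (x = -46 + 73 = 27)
Q(z) = 1 + z (Q(z) = z + 1 = 1 + z)
(Q(x) + 10739)/(-20416 + 1561) = ((1 + 27) + 10739)/(-20416 + 1561) = (28 + 10739)/(-18855) = 10767*(-1/18855) = -3589/6285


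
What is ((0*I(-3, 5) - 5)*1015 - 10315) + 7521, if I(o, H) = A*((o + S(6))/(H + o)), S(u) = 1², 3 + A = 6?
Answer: -7869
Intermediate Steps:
A = 3 (A = -3 + 6 = 3)
S(u) = 1
I(o, H) = 3*(1 + o)/(H + o) (I(o, H) = 3*((o + 1)/(H + o)) = 3*((1 + o)/(H + o)) = 3*(1 + o)/(H + o))
((0*I(-3, 5) - 5)*1015 - 10315) + 7521 = ((0*(3*(1 - 3)/(5 - 3)) - 5)*1015 - 10315) + 7521 = ((0*(3*(-2)/2) - 5)*1015 - 10315) + 7521 = ((0*(3*(½)*(-2)) - 5)*1015 - 10315) + 7521 = ((0*(-3) - 5)*1015 - 10315) + 7521 = ((0 - 5)*1015 - 10315) + 7521 = (-5*1015 - 10315) + 7521 = (-5075 - 10315) + 7521 = -15390 + 7521 = -7869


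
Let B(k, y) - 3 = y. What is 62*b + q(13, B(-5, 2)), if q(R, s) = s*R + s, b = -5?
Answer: -240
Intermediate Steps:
B(k, y) = 3 + y
q(R, s) = s + R*s (q(R, s) = R*s + s = s + R*s)
62*b + q(13, B(-5, 2)) = 62*(-5) + (3 + 2)*(1 + 13) = -310 + 5*14 = -310 + 70 = -240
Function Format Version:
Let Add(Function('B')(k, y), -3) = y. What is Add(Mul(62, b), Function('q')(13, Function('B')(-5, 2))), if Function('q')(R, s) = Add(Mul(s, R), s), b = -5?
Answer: -240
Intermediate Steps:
Function('B')(k, y) = Add(3, y)
Function('q')(R, s) = Add(s, Mul(R, s)) (Function('q')(R, s) = Add(Mul(R, s), s) = Add(s, Mul(R, s)))
Add(Mul(62, b), Function('q')(13, Function('B')(-5, 2))) = Add(Mul(62, -5), Mul(Add(3, 2), Add(1, 13))) = Add(-310, Mul(5, 14)) = Add(-310, 70) = -240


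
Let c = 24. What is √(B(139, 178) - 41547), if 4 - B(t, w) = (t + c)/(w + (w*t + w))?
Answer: I*√26168338769946/25098 ≈ 203.82*I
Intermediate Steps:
B(t, w) = 4 - (24 + t)/(2*w + t*w) (B(t, w) = 4 - (t + 24)/(w + (w*t + w)) = 4 - (24 + t)/(w + (t*w + w)) = 4 - (24 + t)/(w + (w + t*w)) = 4 - (24 + t)/(2*w + t*w))
√(B(139, 178) - 41547) = √((-24 - 1*139 + 8*178 + 4*139*178)/(178*(2 + 139)) - 41547) = √((1/178)*(-24 - 139 + 1424 + 98968)/141 - 41547) = √((1/178)*(1/141)*100229 - 41547) = √(100229/25098 - 41547) = √(-1042646377/25098) = I*√26168338769946/25098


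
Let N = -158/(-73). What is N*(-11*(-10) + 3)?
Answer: 17854/73 ≈ 244.58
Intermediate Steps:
N = 158/73 (N = -158*(-1/73) = 158/73 ≈ 2.1644)
N*(-11*(-10) + 3) = 158*(-11*(-10) + 3)/73 = 158*(110 + 3)/73 = (158/73)*113 = 17854/73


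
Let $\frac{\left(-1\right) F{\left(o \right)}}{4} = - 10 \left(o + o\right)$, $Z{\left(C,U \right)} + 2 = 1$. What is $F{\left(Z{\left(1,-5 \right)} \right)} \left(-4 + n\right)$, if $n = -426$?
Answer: $34400$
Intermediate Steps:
$Z{\left(C,U \right)} = -1$ ($Z{\left(C,U \right)} = -2 + 1 = -1$)
$F{\left(o \right)} = 80 o$ ($F{\left(o \right)} = - 4 \left(- 10 \left(o + o\right)\right) = - 4 \left(- 10 \cdot 2 o\right) = - 4 \left(- 20 o\right) = 80 o$)
$F{\left(Z{\left(1,-5 \right)} \right)} \left(-4 + n\right) = 80 \left(-1\right) \left(-4 - 426\right) = \left(-80\right) \left(-430\right) = 34400$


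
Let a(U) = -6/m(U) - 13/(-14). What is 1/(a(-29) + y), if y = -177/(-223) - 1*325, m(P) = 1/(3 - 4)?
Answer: -3122/990541 ≈ -0.0031518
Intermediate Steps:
m(P) = -1 (m(P) = 1/(-1) = -1)
y = -72298/223 (y = -177*(-1/223) - 325 = 177/223 - 325 = -72298/223 ≈ -324.21)
a(U) = 97/14 (a(U) = -6/(-1) - 13/(-14) = -6*(-1) - 13*(-1/14) = 6 + 13/14 = 97/14)
1/(a(-29) + y) = 1/(97/14 - 72298/223) = 1/(-990541/3122) = -3122/990541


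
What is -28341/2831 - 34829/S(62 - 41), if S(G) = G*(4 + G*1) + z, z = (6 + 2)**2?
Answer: -6068092/87761 ≈ -69.143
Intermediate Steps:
z = 64 (z = 8**2 = 64)
S(G) = 64 + G*(4 + G) (S(G) = G*(4 + G*1) + 64 = G*(4 + G) + 64 = 64 + G*(4 + G))
-28341/2831 - 34829/S(62 - 41) = -28341/2831 - 34829/(64 + (62 - 41)**2 + 4*(62 - 41)) = -28341*1/2831 - 34829/(64 + 21**2 + 4*21) = -28341/2831 - 34829/(64 + 441 + 84) = -28341/2831 - 34829/589 = -6068092/87761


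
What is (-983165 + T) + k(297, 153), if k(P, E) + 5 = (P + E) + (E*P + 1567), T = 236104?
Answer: -699608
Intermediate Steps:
k(P, E) = 1562 + E + P + E*P (k(P, E) = -5 + ((P + E) + (E*P + 1567)) = -5 + ((E + P) + (1567 + E*P)) = -5 + (1567 + E + P + E*P) = 1562 + E + P + E*P)
(-983165 + T) + k(297, 153) = (-983165 + 236104) + (1562 + 153 + 297 + 153*297) = -747061 + (1562 + 153 + 297 + 45441) = -747061 + 47453 = -699608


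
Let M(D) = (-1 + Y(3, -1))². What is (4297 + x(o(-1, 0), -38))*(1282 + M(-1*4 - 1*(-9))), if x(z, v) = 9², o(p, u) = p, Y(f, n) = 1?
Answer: 5612596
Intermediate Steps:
x(z, v) = 81
M(D) = 0 (M(D) = (-1 + 1)² = 0² = 0)
(4297 + x(o(-1, 0), -38))*(1282 + M(-1*4 - 1*(-9))) = (4297 + 81)*(1282 + 0) = 4378*1282 = 5612596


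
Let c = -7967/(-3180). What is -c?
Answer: -7967/3180 ≈ -2.5053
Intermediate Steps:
c = 7967/3180 (c = -7967*(-1/3180) = 7967/3180 ≈ 2.5053)
-c = -1*7967/3180 = -7967/3180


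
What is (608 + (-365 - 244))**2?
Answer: 1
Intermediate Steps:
(608 + (-365 - 244))**2 = (608 - 609)**2 = (-1)**2 = 1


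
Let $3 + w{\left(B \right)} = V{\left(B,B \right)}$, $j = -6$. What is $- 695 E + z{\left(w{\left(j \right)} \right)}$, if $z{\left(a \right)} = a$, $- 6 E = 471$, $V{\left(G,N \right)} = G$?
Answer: $\frac{109097}{2} \approx 54549.0$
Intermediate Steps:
$w{\left(B \right)} = -3 + B$
$E = - \frac{157}{2}$ ($E = \left(- \frac{1}{6}\right) 471 = - \frac{157}{2} \approx -78.5$)
$- 695 E + z{\left(w{\left(j \right)} \right)} = \left(-695\right) \left(- \frac{157}{2}\right) - 9 = \frac{109115}{2} - 9 = \frac{109097}{2}$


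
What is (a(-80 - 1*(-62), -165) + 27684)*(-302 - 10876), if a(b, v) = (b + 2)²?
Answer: -312313320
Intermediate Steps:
a(b, v) = (2 + b)²
(a(-80 - 1*(-62), -165) + 27684)*(-302 - 10876) = ((2 + (-80 - 1*(-62)))² + 27684)*(-302 - 10876) = ((2 + (-80 + 62))² + 27684)*(-11178) = ((2 - 18)² + 27684)*(-11178) = ((-16)² + 27684)*(-11178) = (256 + 27684)*(-11178) = 27940*(-11178) = -312313320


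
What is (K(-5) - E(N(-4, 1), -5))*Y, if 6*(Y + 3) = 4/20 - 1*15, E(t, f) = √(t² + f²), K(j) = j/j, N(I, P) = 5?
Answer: -82/15 + 82*√2/3 ≈ 33.188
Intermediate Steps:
K(j) = 1
E(t, f) = √(f² + t²)
Y = -82/15 (Y = -3 + (4/20 - 1*15)/6 = -3 + (4*(1/20) - 15)/6 = -3 + (⅕ - 15)/6 = -3 + (⅙)*(-74/5) = -3 - 37/15 = -82/15 ≈ -5.4667)
(K(-5) - E(N(-4, 1), -5))*Y = (1 - √((-5)² + 5²))*(-82/15) = (1 - √(25 + 25))*(-82/15) = (1 - √50)*(-82/15) = (1 - 5*√2)*(-82/15) = -82/15 + 82*√2/3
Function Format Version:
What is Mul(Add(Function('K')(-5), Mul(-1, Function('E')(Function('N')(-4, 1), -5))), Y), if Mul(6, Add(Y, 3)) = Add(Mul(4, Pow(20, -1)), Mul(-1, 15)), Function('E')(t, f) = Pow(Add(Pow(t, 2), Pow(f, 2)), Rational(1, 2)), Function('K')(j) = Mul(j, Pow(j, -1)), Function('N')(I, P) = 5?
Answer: Add(Rational(-82, 15), Mul(Rational(82, 3), Pow(2, Rational(1, 2)))) ≈ 33.188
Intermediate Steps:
Function('K')(j) = 1
Function('E')(t, f) = Pow(Add(Pow(f, 2), Pow(t, 2)), Rational(1, 2))
Y = Rational(-82, 15) (Y = Add(-3, Mul(Rational(1, 6), Add(Mul(4, Pow(20, -1)), Mul(-1, 15)))) = Add(-3, Mul(Rational(1, 6), Add(Mul(4, Rational(1, 20)), -15))) = Add(-3, Mul(Rational(1, 6), Add(Rational(1, 5), -15))) = Add(-3, Mul(Rational(1, 6), Rational(-74, 5))) = Add(-3, Rational(-37, 15)) = Rational(-82, 15) ≈ -5.4667)
Mul(Add(Function('K')(-5), Mul(-1, Function('E')(Function('N')(-4, 1), -5))), Y) = Mul(Add(1, Mul(-1, Pow(Add(Pow(-5, 2), Pow(5, 2)), Rational(1, 2)))), Rational(-82, 15)) = Mul(Add(1, Mul(-1, Pow(Add(25, 25), Rational(1, 2)))), Rational(-82, 15)) = Mul(Add(1, Mul(-1, Pow(50, Rational(1, 2)))), Rational(-82, 15)) = Mul(Add(1, Mul(-1, Mul(5, Pow(2, Rational(1, 2))))), Rational(-82, 15)) = Mul(Add(1, Mul(-5, Pow(2, Rational(1, 2)))), Rational(-82, 15)) = Add(Rational(-82, 15), Mul(Rational(82, 3), Pow(2, Rational(1, 2))))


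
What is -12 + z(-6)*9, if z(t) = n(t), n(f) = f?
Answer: -66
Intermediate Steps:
z(t) = t
-12 + z(-6)*9 = -12 - 6*9 = -12 - 54 = -66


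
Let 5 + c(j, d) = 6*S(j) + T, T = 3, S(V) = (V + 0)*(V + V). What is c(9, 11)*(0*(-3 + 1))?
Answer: 0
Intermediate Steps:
S(V) = 2*V² (S(V) = V*(2*V) = 2*V²)
c(j, d) = -2 + 12*j² (c(j, d) = -5 + (6*(2*j²) + 3) = -5 + (12*j² + 3) = -5 + (3 + 12*j²) = -2 + 12*j²)
c(9, 11)*(0*(-3 + 1)) = (-2 + 12*9²)*(0*(-3 + 1)) = (-2 + 12*81)*(0*(-2)) = (-2 + 972)*0 = 970*0 = 0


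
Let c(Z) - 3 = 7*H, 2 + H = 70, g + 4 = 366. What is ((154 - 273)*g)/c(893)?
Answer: -43078/479 ≈ -89.933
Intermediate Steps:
g = 362 (g = -4 + 366 = 362)
H = 68 (H = -2 + 70 = 68)
c(Z) = 479 (c(Z) = 3 + 7*68 = 3 + 476 = 479)
((154 - 273)*g)/c(893) = ((154 - 273)*362)/479 = -119*362*(1/479) = -43078*1/479 = -43078/479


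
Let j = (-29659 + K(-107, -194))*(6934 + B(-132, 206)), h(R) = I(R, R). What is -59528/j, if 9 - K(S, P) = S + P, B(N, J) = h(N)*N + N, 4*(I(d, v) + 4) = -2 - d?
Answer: 7441/11152620 ≈ 0.00066720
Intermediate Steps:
I(d, v) = -9/2 - d/4 (I(d, v) = -4 + (-2 - d)/4 = -4 + (-½ - d/4) = -9/2 - d/4)
h(R) = -9/2 - R/4
B(N, J) = N + N*(-9/2 - N/4) (B(N, J) = (-9/2 - N/4)*N + N = N*(-9/2 - N/4) + N = N + N*(-9/2 - N/4))
K(S, P) = 9 - P - S (K(S, P) = 9 - (S + P) = 9 - (P + S) = 9 + (-P - S) = 9 - P - S)
j = -89220960 (j = (-29659 + (9 - 1*(-194) - 1*(-107)))*(6934 - ¼*(-132)*(14 - 132)) = (-29659 + (9 + 194 + 107))*(6934 - ¼*(-132)*(-118)) = (-29659 + 310)*(6934 - 3894) = -29349*3040 = -89220960)
-59528/j = -59528/(-89220960) = -59528*(-1/89220960) = 7441/11152620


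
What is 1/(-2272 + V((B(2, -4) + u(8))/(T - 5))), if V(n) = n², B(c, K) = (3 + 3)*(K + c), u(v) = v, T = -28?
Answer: -1089/2474192 ≈ -0.00044014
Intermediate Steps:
B(c, K) = 6*K + 6*c (B(c, K) = 6*(K + c) = 6*K + 6*c)
1/(-2272 + V((B(2, -4) + u(8))/(T - 5))) = 1/(-2272 + (((6*(-4) + 6*2) + 8)/(-28 - 5))²) = 1/(-2272 + (((-24 + 12) + 8)/(-33))²) = 1/(-2272 + ((-12 + 8)*(-1/33))²) = 1/(-2272 + (-4*(-1/33))²) = 1/(-2272 + (4/33)²) = 1/(-2272 + 16/1089) = 1/(-2474192/1089) = -1089/2474192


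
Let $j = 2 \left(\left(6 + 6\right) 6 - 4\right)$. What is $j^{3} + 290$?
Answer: $2515746$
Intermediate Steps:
$j = 136$ ($j = 2 \left(12 \cdot 6 - 4\right) = 2 \left(72 - 4\right) = 2 \cdot 68 = 136$)
$j^{3} + 290 = 136^{3} + 290 = 2515456 + 290 = 2515746$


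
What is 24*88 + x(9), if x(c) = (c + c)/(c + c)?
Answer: 2113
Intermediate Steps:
x(c) = 1 (x(c) = (2*c)/((2*c)) = (2*c)*(1/(2*c)) = 1)
24*88 + x(9) = 24*88 + 1 = 2112 + 1 = 2113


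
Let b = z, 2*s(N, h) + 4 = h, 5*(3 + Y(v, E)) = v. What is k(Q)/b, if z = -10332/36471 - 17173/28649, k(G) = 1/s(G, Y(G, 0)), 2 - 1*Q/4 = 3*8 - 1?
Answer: 3482858930/36585278723 ≈ 0.095198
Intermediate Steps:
Q = -84 (Q = 8 - 4*(3*8 - 1) = 8 - 4*(24 - 1) = 8 - 4*23 = 8 - 92 = -84)
Y(v, E) = -3 + v/5
s(N, h) = -2 + h/2
k(G) = 1/(-7/2 + G/10) (k(G) = 1/(-2 + (-3 + G/5)/2) = 1/(-2 + (-3/2 + G/10)) = 1/(-7/2 + G/10))
z = -307439317/348285893 (z = -10332*1/36471 - 17173*1/28649 = -3444/12157 - 17173/28649 = -307439317/348285893 ≈ -0.88272)
b = -307439317/348285893 ≈ -0.88272
k(Q)/b = (10/(-35 - 84))/(-307439317/348285893) = (10/(-119))*(-348285893/307439317) = (10*(-1/119))*(-348285893/307439317) = -10/119*(-348285893/307439317) = 3482858930/36585278723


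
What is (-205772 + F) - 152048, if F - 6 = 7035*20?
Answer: -217114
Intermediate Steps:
F = 140706 (F = 6 + 7035*20 = 6 + 140700 = 140706)
(-205772 + F) - 152048 = (-205772 + 140706) - 152048 = -65066 - 152048 = -217114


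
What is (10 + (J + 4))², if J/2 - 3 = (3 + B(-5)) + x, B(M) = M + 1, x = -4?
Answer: 100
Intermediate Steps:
B(M) = 1 + M
J = -4 (J = 6 + 2*((3 + (1 - 5)) - 4) = 6 + 2*((3 - 4) - 4) = 6 + 2*(-1 - 4) = 6 + 2*(-5) = 6 - 10 = -4)
(10 + (J + 4))² = (10 + (-4 + 4))² = (10 + 0)² = 10² = 100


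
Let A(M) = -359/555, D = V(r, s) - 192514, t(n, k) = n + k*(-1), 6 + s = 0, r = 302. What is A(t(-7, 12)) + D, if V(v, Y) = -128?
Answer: -106916669/555 ≈ -1.9264e+5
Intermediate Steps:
s = -6 (s = -6 + 0 = -6)
t(n, k) = n - k
D = -192642 (D = -128 - 192514 = -192642)
A(M) = -359/555 (A(M) = -359*1/555 = -359/555)
A(t(-7, 12)) + D = -359/555 - 192642 = -106916669/555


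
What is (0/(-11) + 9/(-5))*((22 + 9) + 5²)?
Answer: -504/5 ≈ -100.80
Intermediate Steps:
(0/(-11) + 9/(-5))*((22 + 9) + 5²) = (0*(-1/11) + 9*(-⅕))*(31 + 25) = (0 - 9/5)*56 = -9/5*56 = -504/5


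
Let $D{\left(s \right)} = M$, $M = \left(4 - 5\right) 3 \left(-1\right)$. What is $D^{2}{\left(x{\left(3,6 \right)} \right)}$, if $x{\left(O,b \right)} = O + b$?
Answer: $9$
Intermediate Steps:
$M = 3$ ($M = \left(-1\right) 3 \left(-1\right) = \left(-3\right) \left(-1\right) = 3$)
$D{\left(s \right)} = 3$
$D^{2}{\left(x{\left(3,6 \right)} \right)} = 3^{2} = 9$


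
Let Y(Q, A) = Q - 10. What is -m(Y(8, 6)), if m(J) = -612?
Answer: 612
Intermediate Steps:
Y(Q, A) = -10 + Q
-m(Y(8, 6)) = -1*(-612) = 612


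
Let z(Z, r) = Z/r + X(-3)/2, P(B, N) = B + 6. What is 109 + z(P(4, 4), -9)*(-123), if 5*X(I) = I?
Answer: 8477/30 ≈ 282.57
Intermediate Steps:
X(I) = I/5
P(B, N) = 6 + B
z(Z, r) = -3/10 + Z/r (z(Z, r) = Z/r + ((⅕)*(-3))/2 = Z/r - ⅗*½ = Z/r - 3/10 = -3/10 + Z/r)
109 + z(P(4, 4), -9)*(-123) = 109 + (-3/10 + (6 + 4)/(-9))*(-123) = 109 + (-3/10 + 10*(-⅑))*(-123) = 109 + (-3/10 - 10/9)*(-123) = 109 - 127/90*(-123) = 109 + 5207/30 = 8477/30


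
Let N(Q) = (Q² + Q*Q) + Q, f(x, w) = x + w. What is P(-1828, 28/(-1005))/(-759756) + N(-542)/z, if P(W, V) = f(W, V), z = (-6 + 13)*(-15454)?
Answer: -55999653116647/10324978623855 ≈ -5.4237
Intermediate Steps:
f(x, w) = w + x
N(Q) = Q + 2*Q² (N(Q) = (Q² + Q²) + Q = 2*Q² + Q = Q + 2*Q²)
z = -108178 (z = 7*(-15454) = -108178)
P(W, V) = V + W
P(-1828, 28/(-1005))/(-759756) + N(-542)/z = (28/(-1005) - 1828)/(-759756) - 542*(1 + 2*(-542))/(-108178) = (28*(-1/1005) - 1828)*(-1/759756) - 542*(1 - 1084)*(-1/108178) = (-28/1005 - 1828)*(-1/759756) - 542*(-1083)*(-1/108178) = -1837168/1005*(-1/759756) + 586986*(-1/108178) = 459292/190888695 - 293493/54089 = -55999653116647/10324978623855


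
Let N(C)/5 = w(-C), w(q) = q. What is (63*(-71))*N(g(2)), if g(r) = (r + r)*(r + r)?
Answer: 357840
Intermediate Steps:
g(r) = 4*r**2 (g(r) = (2*r)*(2*r) = 4*r**2)
N(C) = -5*C (N(C) = 5*(-C) = -5*C)
(63*(-71))*N(g(2)) = (63*(-71))*(-20*2**2) = -(-22365)*4*4 = -(-22365)*16 = -4473*(-80) = 357840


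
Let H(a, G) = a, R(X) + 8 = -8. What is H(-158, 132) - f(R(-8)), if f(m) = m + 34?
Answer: -176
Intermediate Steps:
R(X) = -16 (R(X) = -8 - 8 = -16)
f(m) = 34 + m
H(-158, 132) - f(R(-8)) = -158 - (34 - 16) = -158 - 1*18 = -158 - 18 = -176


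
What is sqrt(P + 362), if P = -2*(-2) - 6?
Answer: 6*sqrt(10) ≈ 18.974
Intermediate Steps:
P = -2 (P = 4 - 6 = -2)
sqrt(P + 362) = sqrt(-2 + 362) = sqrt(360) = 6*sqrt(10)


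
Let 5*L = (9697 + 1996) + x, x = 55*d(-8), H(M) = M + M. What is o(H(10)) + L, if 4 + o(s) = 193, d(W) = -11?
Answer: 12033/5 ≈ 2406.6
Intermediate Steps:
H(M) = 2*M
o(s) = 189 (o(s) = -4 + 193 = 189)
x = -605 (x = 55*(-11) = -605)
L = 11088/5 (L = ((9697 + 1996) - 605)/5 = (11693 - 605)/5 = (⅕)*11088 = 11088/5 ≈ 2217.6)
o(H(10)) + L = 189 + 11088/5 = 12033/5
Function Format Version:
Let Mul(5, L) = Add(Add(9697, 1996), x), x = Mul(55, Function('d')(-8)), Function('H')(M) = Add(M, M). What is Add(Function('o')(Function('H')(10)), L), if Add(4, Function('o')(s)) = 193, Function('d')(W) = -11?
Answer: Rational(12033, 5) ≈ 2406.6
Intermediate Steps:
Function('H')(M) = Mul(2, M)
Function('o')(s) = 189 (Function('o')(s) = Add(-4, 193) = 189)
x = -605 (x = Mul(55, -11) = -605)
L = Rational(11088, 5) (L = Mul(Rational(1, 5), Add(Add(9697, 1996), -605)) = Mul(Rational(1, 5), Add(11693, -605)) = Mul(Rational(1, 5), 11088) = Rational(11088, 5) ≈ 2217.6)
Add(Function('o')(Function('H')(10)), L) = Add(189, Rational(11088, 5)) = Rational(12033, 5)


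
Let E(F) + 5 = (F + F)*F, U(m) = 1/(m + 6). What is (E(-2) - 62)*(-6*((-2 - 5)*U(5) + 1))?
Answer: 1416/11 ≈ 128.73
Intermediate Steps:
U(m) = 1/(6 + m)
E(F) = -5 + 2*F**2 (E(F) = -5 + (F + F)*F = -5 + (2*F)*F = -5 + 2*F**2)
(E(-2) - 62)*(-6*((-2 - 5)*U(5) + 1)) = ((-5 + 2*(-2)**2) - 62)*(-6*((-2 - 5)/(6 + 5) + 1)) = ((-5 + 2*4) - 62)*(-6*(-7/11 + 1)) = ((-5 + 8) - 62)*(-6*(-7*1/11 + 1)) = (3 - 62)*(-6*(-7/11 + 1)) = -(-354)*4/11 = -59*(-24/11) = 1416/11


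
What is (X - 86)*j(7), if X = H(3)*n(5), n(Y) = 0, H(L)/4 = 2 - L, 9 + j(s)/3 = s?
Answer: 516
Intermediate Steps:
j(s) = -27 + 3*s
H(L) = 8 - 4*L (H(L) = 4*(2 - L) = 8 - 4*L)
X = 0 (X = (8 - 4*3)*0 = (8 - 12)*0 = -4*0 = 0)
(X - 86)*j(7) = (0 - 86)*(-27 + 3*7) = -86*(-27 + 21) = -86*(-6) = 516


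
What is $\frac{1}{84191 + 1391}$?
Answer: $\frac{1}{85582} \approx 1.1685 \cdot 10^{-5}$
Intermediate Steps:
$\frac{1}{84191 + 1391} = \frac{1}{85582}$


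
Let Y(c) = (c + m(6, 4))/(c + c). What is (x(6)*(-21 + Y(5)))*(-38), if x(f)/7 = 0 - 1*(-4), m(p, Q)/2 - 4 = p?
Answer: 19684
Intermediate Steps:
m(p, Q) = 8 + 2*p
x(f) = 28 (x(f) = 7*(0 - 1*(-4)) = 7*(0 + 4) = 7*4 = 28)
Y(c) = (20 + c)/(2*c) (Y(c) = (c + (8 + 2*6))/(c + c) = (c + (8 + 12))/((2*c)) = (c + 20)*(1/(2*c)) = (20 + c)*(1/(2*c)) = (20 + c)/(2*c))
(x(6)*(-21 + Y(5)))*(-38) = (28*(-21 + (½)*(20 + 5)/5))*(-38) = (28*(-21 + (½)*(⅕)*25))*(-38) = (28*(-21 + 5/2))*(-38) = (28*(-37/2))*(-38) = -518*(-38) = 19684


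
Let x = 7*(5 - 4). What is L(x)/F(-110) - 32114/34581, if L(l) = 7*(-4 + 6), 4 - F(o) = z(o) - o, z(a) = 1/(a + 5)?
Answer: -408230776/384851949 ≈ -1.0607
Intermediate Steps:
z(a) = 1/(5 + a)
F(o) = 4 + o - 1/(5 + o) (F(o) = 4 - (1/(5 + o) - o) = 4 + (o - 1/(5 + o)) = 4 + o - 1/(5 + o))
x = 7 (x = 7*1 = 7)
L(l) = 14 (L(l) = 7*2 = 14)
L(x)/F(-110) - 32114/34581 = 14/(((-1 + (4 - 110)*(5 - 110))/(5 - 110))) - 32114/34581 = 14/(((-1 - 106*(-105))/(-105))) - 32114*1/34581 = 14/((-(-1 + 11130)/105)) - 32114/34581 = 14/((-1/105*11129)) - 32114/34581 = 14/(-11129/105) - 32114/34581 = 14*(-105/11129) - 32114/34581 = -1470/11129 - 32114/34581 = -408230776/384851949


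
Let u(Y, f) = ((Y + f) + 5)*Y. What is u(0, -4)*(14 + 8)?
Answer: 0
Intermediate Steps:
u(Y, f) = Y*(5 + Y + f) (u(Y, f) = (5 + Y + f)*Y = Y*(5 + Y + f))
u(0, -4)*(14 + 8) = (0*(5 + 0 - 4))*(14 + 8) = (0*1)*22 = 0*22 = 0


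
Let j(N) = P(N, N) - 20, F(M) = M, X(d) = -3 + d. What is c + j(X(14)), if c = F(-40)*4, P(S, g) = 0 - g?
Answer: -191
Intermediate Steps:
P(S, g) = -g
c = -160 (c = -40*4 = -160)
j(N) = -20 - N (j(N) = -N - 20 = -20 - N)
c + j(X(14)) = -160 + (-20 - (-3 + 14)) = -160 + (-20 - 1*11) = -160 + (-20 - 11) = -160 - 31 = -191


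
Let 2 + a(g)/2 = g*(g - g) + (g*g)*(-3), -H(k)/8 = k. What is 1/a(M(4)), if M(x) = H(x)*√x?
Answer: -1/24580 ≈ -4.0683e-5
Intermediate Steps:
H(k) = -8*k
M(x) = -8*x^(3/2) (M(x) = (-8*x)*√x = -8*x^(3/2))
a(g) = -4 - 6*g² (a(g) = -4 + 2*(g*(g - g) + (g*g)*(-3)) = -4 + 2*(g*0 + g²*(-3)) = -4 + 2*(0 - 3*g²) = -4 + 2*(-3*g²) = -4 - 6*g²)
1/a(M(4)) = 1/(-4 - 6*(-8*4^(3/2))²) = 1/(-4 - 6*(-8*8)²) = 1/(-4 - 6*(-64)²) = 1/(-4 - 6*4096) = 1/(-4 - 24576) = 1/(-24580) = -1/24580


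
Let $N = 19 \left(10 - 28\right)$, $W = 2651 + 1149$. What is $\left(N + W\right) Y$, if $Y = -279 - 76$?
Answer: $-1227590$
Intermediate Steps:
$Y = -355$ ($Y = -279 - 76 = -355$)
$W = 3800$
$N = -342$ ($N = 19 \left(-18\right) = -342$)
$\left(N + W\right) Y = \left(-342 + 3800\right) \left(-355\right) = 3458 \left(-355\right) = -1227590$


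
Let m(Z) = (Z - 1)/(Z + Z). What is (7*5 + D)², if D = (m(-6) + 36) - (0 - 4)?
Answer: 822649/144 ≈ 5712.8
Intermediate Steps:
m(Z) = (-1 + Z)/(2*Z) (m(Z) = (-1 + Z)/((2*Z)) = (-1 + Z)*(1/(2*Z)) = (-1 + Z)/(2*Z))
D = 487/12 (D = ((½)*(-1 - 6)/(-6) + 36) - (0 - 4) = ((½)*(-⅙)*(-7) + 36) - 1*(-4) = (7/12 + 36) + 4 = 439/12 + 4 = 487/12 ≈ 40.583)
(7*5 + D)² = (7*5 + 487/12)² = (35 + 487/12)² = (907/12)² = 822649/144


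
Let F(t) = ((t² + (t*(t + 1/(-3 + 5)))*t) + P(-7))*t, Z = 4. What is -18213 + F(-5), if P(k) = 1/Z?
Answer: -71107/4 ≈ -17777.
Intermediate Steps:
P(k) = ¼ (P(k) = 1/4 = ¼)
F(t) = t*(¼ + t² + t²*(½ + t)) (F(t) = ((t² + (t*(t + 1/(-3 + 5)))*t) + ¼)*t = ((t² + (t*(t + 1/2))*t) + ¼)*t = ((t² + (t*(t + ½))*t) + ¼)*t = ((t² + (t*(½ + t))*t) + ¼)*t = ((t² + t²*(½ + t)) + ¼)*t = (¼ + t² + t²*(½ + t))*t = t*(¼ + t² + t²*(½ + t)))
-18213 + F(-5) = -18213 + ((-5)⁴ + (¼)*(-5) + (3/2)*(-5)³) = -18213 + (625 - 5/4 + (3/2)*(-125)) = -18213 + (625 - 5/4 - 375/2) = -18213 + 1745/4 = -71107/4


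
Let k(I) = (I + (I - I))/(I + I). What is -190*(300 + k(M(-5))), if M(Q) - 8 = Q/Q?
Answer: -57095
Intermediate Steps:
M(Q) = 9 (M(Q) = 8 + Q/Q = 8 + 1 = 9)
k(I) = 1/2 (k(I) = (I + 0)/((2*I)) = I*(1/(2*I)) = 1/2)
-190*(300 + k(M(-5))) = -190*(300 + 1/2) = -190*601/2 = -57095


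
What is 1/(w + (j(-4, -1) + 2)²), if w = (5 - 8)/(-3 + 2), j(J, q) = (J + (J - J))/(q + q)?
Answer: 1/19 ≈ 0.052632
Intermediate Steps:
j(J, q) = J/(2*q) (j(J, q) = (J + 0)/((2*q)) = J*(1/(2*q)) = J/(2*q))
w = 3 (w = -3/(-1) = -3*(-1) = 3)
1/(w + (j(-4, -1) + 2)²) = 1/(3 + ((½)*(-4)/(-1) + 2)²) = 1/(3 + ((½)*(-4)*(-1) + 2)²) = 1/(3 + (2 + 2)²) = 1/(3 + 4²) = 1/(3 + 16) = 1/19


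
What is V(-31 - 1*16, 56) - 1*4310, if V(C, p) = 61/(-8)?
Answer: -34541/8 ≈ -4317.6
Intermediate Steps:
V(C, p) = -61/8 (V(C, p) = 61*(-⅛) = -61/8)
V(-31 - 1*16, 56) - 1*4310 = -61/8 - 1*4310 = -61/8 - 4310 = -34541/8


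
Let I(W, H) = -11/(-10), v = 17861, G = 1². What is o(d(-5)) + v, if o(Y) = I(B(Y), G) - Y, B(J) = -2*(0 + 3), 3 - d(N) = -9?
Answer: 178501/10 ≈ 17850.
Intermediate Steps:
d(N) = 12 (d(N) = 3 - 1*(-9) = 3 + 9 = 12)
G = 1
B(J) = -6 (B(J) = -2*3 = -6)
I(W, H) = 11/10 (I(W, H) = -11*(-⅒) = 11/10)
o(Y) = 11/10 - Y
o(d(-5)) + v = (11/10 - 1*12) + 17861 = (11/10 - 12) + 17861 = -109/10 + 17861 = 178501/10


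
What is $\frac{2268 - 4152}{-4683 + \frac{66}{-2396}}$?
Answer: $\frac{752344}{1870089} \approx 0.4023$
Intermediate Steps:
$\frac{2268 - 4152}{-4683 + \frac{66}{-2396}} = - \frac{1884}{-4683 + 66 \left(- \frac{1}{2396}\right)} = - \frac{1884}{-4683 - \frac{33}{1198}} = - \frac{1884}{- \frac{5610267}{1198}} = \left(-1884\right) \left(- \frac{1198}{5610267}\right) = \frac{752344}{1870089}$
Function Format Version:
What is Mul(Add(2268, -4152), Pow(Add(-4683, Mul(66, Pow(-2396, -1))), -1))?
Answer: Rational(752344, 1870089) ≈ 0.40230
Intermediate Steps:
Mul(Add(2268, -4152), Pow(Add(-4683, Mul(66, Pow(-2396, -1))), -1)) = Mul(-1884, Pow(Add(-4683, Mul(66, Rational(-1, 2396))), -1)) = Mul(-1884, Pow(Add(-4683, Rational(-33, 1198)), -1)) = Mul(-1884, Pow(Rational(-5610267, 1198), -1)) = Mul(-1884, Rational(-1198, 5610267)) = Rational(752344, 1870089)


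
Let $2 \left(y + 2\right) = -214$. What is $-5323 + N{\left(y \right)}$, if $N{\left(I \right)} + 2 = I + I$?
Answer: $-5543$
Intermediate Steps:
$y = -109$ ($y = -2 + \frac{1}{2} \left(-214\right) = -2 - 107 = -109$)
$N{\left(I \right)} = -2 + 2 I$ ($N{\left(I \right)} = -2 + \left(I + I\right) = -2 + 2 I$)
$-5323 + N{\left(y \right)} = -5323 + \left(-2 + 2 \left(-109\right)\right) = -5323 - 220 = -5543$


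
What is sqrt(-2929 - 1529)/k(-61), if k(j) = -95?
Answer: -I*sqrt(4458)/95 ≈ -0.70282*I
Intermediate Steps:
sqrt(-2929 - 1529)/k(-61) = sqrt(-2929 - 1529)/(-95) = sqrt(-4458)*(-1/95) = (I*sqrt(4458))*(-1/95) = -I*sqrt(4458)/95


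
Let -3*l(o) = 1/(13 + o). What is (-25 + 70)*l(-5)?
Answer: -15/8 ≈ -1.8750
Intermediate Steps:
l(o) = -1/(3*(13 + o))
(-25 + 70)*l(-5) = (-25 + 70)*(-1/(39 + 3*(-5))) = 45*(-1/(39 - 15)) = 45*(-1/24) = -15/8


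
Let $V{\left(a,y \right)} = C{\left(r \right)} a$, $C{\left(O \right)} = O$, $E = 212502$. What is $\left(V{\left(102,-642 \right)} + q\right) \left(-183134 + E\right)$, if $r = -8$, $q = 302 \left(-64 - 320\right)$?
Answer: $-3429712512$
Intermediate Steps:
$q = -115968$ ($q = 302 \left(-384\right) = -115968$)
$V{\left(a,y \right)} = - 8 a$
$\left(V{\left(102,-642 \right)} + q\right) \left(-183134 + E\right) = \left(\left(-8\right) 102 - 115968\right) \left(-183134 + 212502\right) = \left(-816 - 115968\right) 29368 = \left(-116784\right) 29368 = -3429712512$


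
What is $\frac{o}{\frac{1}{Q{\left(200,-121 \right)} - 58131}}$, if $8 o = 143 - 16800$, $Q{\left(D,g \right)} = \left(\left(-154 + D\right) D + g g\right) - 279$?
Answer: $\frac{575815833}{8} \approx 7.1977 \cdot 10^{7}$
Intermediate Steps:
$Q{\left(D,g \right)} = -279 + g^{2} + D \left(-154 + D\right)$ ($Q{\left(D,g \right)} = \left(D \left(-154 + D\right) + g^{2}\right) - 279 = \left(g^{2} + D \left(-154 + D\right)\right) - 279 = -279 + g^{2} + D \left(-154 + D\right)$)
$o = - \frac{16657}{8}$ ($o = \frac{143 - 16800}{8} = \frac{1}{8} \left(-16657\right) = - \frac{16657}{8} \approx -2082.1$)
$\frac{o}{\frac{1}{Q{\left(200,-121 \right)} - 58131}} = - \frac{16657}{8 \frac{1}{\left(-279 + 200^{2} + \left(-121\right)^{2} - 30800\right) - 58131}} = - \frac{16657}{8 \frac{1}{\left(-279 + 40000 + 14641 - 30800\right) - 58131}} = - \frac{16657}{8 \frac{1}{23562 - 58131}} = - \frac{16657}{8 \frac{1}{-34569}} = - \frac{16657}{8 \left(- \frac{1}{34569}\right)} = \left(- \frac{16657}{8}\right) \left(-34569\right) = \frac{575815833}{8}$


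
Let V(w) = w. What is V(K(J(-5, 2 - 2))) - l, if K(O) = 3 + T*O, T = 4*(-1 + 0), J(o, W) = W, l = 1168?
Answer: -1165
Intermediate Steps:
T = -4 (T = 4*(-1) = -4)
K(O) = 3 - 4*O
V(K(J(-5, 2 - 2))) - l = (3 - 4*(2 - 2)) - 1*1168 = (3 - 4*0) - 1168 = (3 + 0) - 1168 = 3 - 1168 = -1165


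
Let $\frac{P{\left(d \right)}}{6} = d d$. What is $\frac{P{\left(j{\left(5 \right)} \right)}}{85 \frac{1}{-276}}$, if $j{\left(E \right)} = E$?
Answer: $- \frac{8280}{17} \approx -487.06$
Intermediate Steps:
$P{\left(d \right)} = 6 d^{2}$ ($P{\left(d \right)} = 6 d d = 6 d^{2}$)
$\frac{P{\left(j{\left(5 \right)} \right)}}{85 \frac{1}{-276}} = \frac{6 \cdot 5^{2}}{85 \frac{1}{-276}} = \frac{6 \cdot 25}{85 \left(- \frac{1}{276}\right)} = \frac{150}{- \frac{85}{276}} = 150 \left(- \frac{276}{85}\right) = - \frac{8280}{17}$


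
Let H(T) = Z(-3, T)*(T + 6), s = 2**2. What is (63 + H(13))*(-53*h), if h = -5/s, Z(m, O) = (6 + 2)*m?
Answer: -104145/4 ≈ -26036.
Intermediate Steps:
s = 4
Z(m, O) = 8*m
H(T) = -144 - 24*T (H(T) = (8*(-3))*(T + 6) = -24*(6 + T) = -144 - 24*T)
h = -5/4 ≈ -1.2500
(63 + H(13))*(-53*h) = (63 + (-144 - 24*13))*(-53*(-5/4)) = (63 + (-144 - 312))*(265/4) = (63 - 456)*(265/4) = -393*265/4 = -104145/4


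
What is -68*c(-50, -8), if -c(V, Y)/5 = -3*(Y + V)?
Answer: 59160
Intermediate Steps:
c(V, Y) = 15*V + 15*Y (c(V, Y) = -(-15)*(Y + V) = -(-15)*(V + Y) = -5*(-3*V - 3*Y) = 15*V + 15*Y)
-68*c(-50, -8) = -68*(15*(-50) + 15*(-8)) = -68*(-750 - 120) = -68*(-870) = 59160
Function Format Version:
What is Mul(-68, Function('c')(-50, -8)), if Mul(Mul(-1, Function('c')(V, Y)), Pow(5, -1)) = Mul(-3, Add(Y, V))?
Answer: 59160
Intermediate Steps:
Function('c')(V, Y) = Add(Mul(15, V), Mul(15, Y)) (Function('c')(V, Y) = Mul(-5, Mul(-3, Add(Y, V))) = Mul(-5, Mul(-3, Add(V, Y))) = Mul(-5, Add(Mul(-3, V), Mul(-3, Y))) = Add(Mul(15, V), Mul(15, Y)))
Mul(-68, Function('c')(-50, -8)) = Mul(-68, Add(Mul(15, -50), Mul(15, -8))) = Mul(-68, Add(-750, -120)) = Mul(-68, -870) = 59160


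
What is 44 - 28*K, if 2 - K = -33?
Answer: -936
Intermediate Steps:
K = 35 (K = 2 - 1*(-33) = 2 + 33 = 35)
44 - 28*K = 44 - 28*35 = 44 - 980 = -936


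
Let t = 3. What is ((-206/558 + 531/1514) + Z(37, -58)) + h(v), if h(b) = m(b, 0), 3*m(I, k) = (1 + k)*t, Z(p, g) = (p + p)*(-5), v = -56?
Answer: -155875607/422406 ≈ -369.02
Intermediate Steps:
Z(p, g) = -10*p (Z(p, g) = (2*p)*(-5) = -10*p)
m(I, k) = 1 + k (m(I, k) = ((1 + k)*3)/3 = (3 + 3*k)/3 = 1 + k)
h(b) = 1 (h(b) = 1 + 0 = 1)
((-206/558 + 531/1514) + Z(37, -58)) + h(v) = ((-206/558 + 531/1514) - 10*37) + 1 = ((-206*1/558 + 531*(1/1514)) - 370) + 1 = ((-103/279 + 531/1514) - 370) + 1 = (-7793/422406 - 370) + 1 = -156298013/422406 + 1 = -155875607/422406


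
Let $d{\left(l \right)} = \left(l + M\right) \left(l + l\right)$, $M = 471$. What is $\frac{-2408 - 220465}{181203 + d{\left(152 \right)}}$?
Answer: $- \frac{222873}{370595} \approx -0.60139$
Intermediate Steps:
$d{\left(l \right)} = 2 l \left(471 + l\right)$ ($d{\left(l \right)} = \left(l + 471\right) \left(l + l\right) = \left(471 + l\right) 2 l = 2 l \left(471 + l\right)$)
$\frac{-2408 - 220465}{181203 + d{\left(152 \right)}} = \frac{-2408 - 220465}{181203 + 2 \cdot 152 \left(471 + 152\right)} = - \frac{222873}{181203 + 2 \cdot 152 \cdot 623} = - \frac{222873}{181203 + 189392} = - \frac{222873}{370595}$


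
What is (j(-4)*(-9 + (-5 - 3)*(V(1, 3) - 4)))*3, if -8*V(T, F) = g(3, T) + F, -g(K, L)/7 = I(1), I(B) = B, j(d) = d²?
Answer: 912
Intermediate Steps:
g(K, L) = -7 (g(K, L) = -7*1 = -7)
V(T, F) = 7/8 - F/8 (V(T, F) = -(-7 + F)/8 = 7/8 - F/8)
(j(-4)*(-9 + (-5 - 3)*(V(1, 3) - 4)))*3 = ((-4)²*(-9 + (-5 - 3)*((7/8 - ⅛*3) - 4)))*3 = (16*(-9 - 8*((7/8 - 3/8) - 4)))*3 = (16*(-9 - 8*(½ - 4)))*3 = (16*(-9 - 8*(-7/2)))*3 = (16*(-9 + 28))*3 = (16*19)*3 = 304*3 = 912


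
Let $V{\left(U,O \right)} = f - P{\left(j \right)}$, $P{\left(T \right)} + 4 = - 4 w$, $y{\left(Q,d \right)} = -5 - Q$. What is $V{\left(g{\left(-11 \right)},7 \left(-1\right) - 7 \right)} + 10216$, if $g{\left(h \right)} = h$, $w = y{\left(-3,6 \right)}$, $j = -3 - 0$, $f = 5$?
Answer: $10217$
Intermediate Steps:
$j = -3$ ($j = -3 + 0 = -3$)
$w = -2$ ($w = -5 - -3 = -5 + 3 = -2$)
$P{\left(T \right)} = 4$ ($P{\left(T \right)} = -4 - -8 = -4 + 8 = 4$)
$V{\left(U,O \right)} = 1$ ($V{\left(U,O \right)} = 5 - 4 = 1$)
$V{\left(g{\left(-11 \right)},7 \left(-1\right) - 7 \right)} + 10216 = 1 + 10216 = 10217$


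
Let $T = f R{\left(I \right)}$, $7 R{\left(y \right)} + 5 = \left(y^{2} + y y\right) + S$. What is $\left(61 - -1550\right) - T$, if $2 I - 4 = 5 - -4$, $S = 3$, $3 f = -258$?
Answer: $\frac{18372}{7} \approx 2624.6$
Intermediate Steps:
$f = -86$ ($f = \frac{1}{3} \left(-258\right) = -86$)
$I = \frac{13}{2}$ ($I = 2 + \frac{5 - -4}{2} = 2 + \frac{5 + 4}{2} = 2 + \frac{1}{2} \cdot 9 = 2 + \frac{9}{2} = \frac{13}{2} \approx 6.5$)
$R{\left(y \right)} = - \frac{2}{7} + \frac{2 y^{2}}{7}$ ($R{\left(y \right)} = - \frac{5}{7} + \frac{\left(y^{2} + y y\right) + 3}{7} = - \frac{5}{7} + \frac{\left(y^{2} + y^{2}\right) + 3}{7} = - \frac{5}{7} + \frac{2 y^{2} + 3}{7} = - \frac{5}{7} + \frac{3 + 2 y^{2}}{7} = - \frac{5}{7} + \left(\frac{3}{7} + \frac{2 y^{2}}{7}\right) = - \frac{2}{7} + \frac{2 y^{2}}{7}$)
$T = - \frac{7095}{7}$ ($T = - 86 \left(- \frac{2}{7} + \frac{2 \left(\frac{13}{2}\right)^{2}}{7}\right) = - 86 \left(- \frac{2}{7} + \frac{2}{7} \cdot \frac{169}{4}\right) = - 86 \left(- \frac{2}{7} + \frac{169}{14}\right) = \left(-86\right) \frac{165}{14} = - \frac{7095}{7} \approx -1013.6$)
$\left(61 - -1550\right) - T = \left(61 - -1550\right) - - \frac{7095}{7} = \left(61 + 1550\right) + \frac{7095}{7} = 1611 + \frac{7095}{7} = \frac{18372}{7}$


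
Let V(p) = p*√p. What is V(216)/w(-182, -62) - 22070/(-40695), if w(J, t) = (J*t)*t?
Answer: 4414/8139 - 162*√6/87451 ≈ 0.53779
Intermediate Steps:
V(p) = p^(3/2)
w(J, t) = J*t²
V(216)/w(-182, -62) - 22070/(-40695) = 216^(3/2)/((-182*(-62)²)) - 22070/(-40695) = (1296*√6)/((-182*3844)) - 22070*(-1/40695) = (1296*√6)/(-699608) + 4414/8139 = (1296*√6)*(-1/699608) + 4414/8139 = -162*√6/87451 + 4414/8139 = 4414/8139 - 162*√6/87451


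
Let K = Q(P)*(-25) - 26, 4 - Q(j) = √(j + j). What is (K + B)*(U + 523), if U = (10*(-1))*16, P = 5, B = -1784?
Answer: -693330 + 9075*√10 ≈ -6.6463e+5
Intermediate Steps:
Q(j) = 4 - √2*√j (Q(j) = 4 - √(j + j) = 4 - √(2*j) = 4 - √2*√j)
U = -160 (U = -10*16 = -160)
K = -126 + 25*√10 (K = (4 - √2*√5)*(-25) - 26 = (4 - √10)*(-25) - 26 = (-100 + 25*√10) - 26 = -126 + 25*√10 ≈ -46.943)
(K + B)*(U + 523) = ((-126 + 25*√10) - 1784)*(-160 + 523) = (-1910 + 25*√10)*363 = -693330 + 9075*√10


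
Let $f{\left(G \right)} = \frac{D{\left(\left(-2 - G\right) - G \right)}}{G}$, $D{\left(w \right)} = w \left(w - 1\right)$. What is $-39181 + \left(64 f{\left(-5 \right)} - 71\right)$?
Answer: $- \frac{199844}{5} \approx -39969.0$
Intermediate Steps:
$D{\left(w \right)} = w \left(-1 + w\right)$
$f{\left(G \right)} = \frac{\left(-3 - 2 G\right) \left(-2 - 2 G\right)}{G}$ ($f{\left(G \right)} = \frac{\left(\left(-2 - G\right) - G\right) \left(-1 - \left(2 + 2 G\right)\right)}{G} = \frac{\left(-2 - 2 G\right) \left(-1 - \left(2 + 2 G\right)\right)}{G} = \frac{\left(-2 - 2 G\right) \left(-3 - 2 G\right)}{G} = \frac{\left(-3 - 2 G\right) \left(-2 - 2 G\right)}{G}$)
$-39181 + \left(64 f{\left(-5 \right)} - 71\right) = -39181 + \left(64 \left(10 + 4 \left(-5\right) + \frac{6}{-5}\right) - 71\right) = -39181 + \left(64 \left(10 - 20 + 6 \left(- \frac{1}{5}\right)\right) - 71\right) = -39181 + \left(64 \left(10 - 20 - \frac{6}{5}\right) - 71\right) = -39181 + \left(64 \left(- \frac{56}{5}\right) - 71\right) = -39181 - \frac{3939}{5} = - \frac{199844}{5}$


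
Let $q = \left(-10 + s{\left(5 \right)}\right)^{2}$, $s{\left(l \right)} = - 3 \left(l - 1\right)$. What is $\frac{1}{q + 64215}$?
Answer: $\frac{1}{64699} \approx 1.5456 \cdot 10^{-5}$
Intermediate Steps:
$s{\left(l \right)} = 3 - 3 l$ ($s{\left(l \right)} = - 3 \left(-1 + l\right) = 3 - 3 l$)
$q = 484$ ($q = \left(-10 + \left(3 - 15\right)\right)^{2} = \left(-10 - 12\right)^{2} = \left(-22\right)^{2} = 484$)
$\frac{1}{q + 64215} = \frac{1}{484 + 64215} = \frac{1}{64699}$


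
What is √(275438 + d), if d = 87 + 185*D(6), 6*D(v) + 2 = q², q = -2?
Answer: 2*√620070/3 ≈ 524.96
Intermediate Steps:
D(v) = ⅓ (D(v) = -⅓ + (⅙)*(-2)² = -⅓ + (⅙)*4 = -⅓ + ⅔ = ⅓)
d = 446/3 (d = 87 + 185*(⅓) = 87 + 185/3 = 446/3 ≈ 148.67)
√(275438 + d) = √(275438 + 446/3) = √(826760/3) = 2*√620070/3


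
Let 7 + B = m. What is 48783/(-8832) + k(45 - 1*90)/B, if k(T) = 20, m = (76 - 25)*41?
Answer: -367707/66688 ≈ -5.5138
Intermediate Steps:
m = 2091 (m = 51*41 = 2091)
B = 2084 (B = -7 + 2091 = 2084)
48783/(-8832) + k(45 - 1*90)/B = 48783/(-8832) + 20/2084 = 48783*(-1/8832) + 20*(1/2084) = -707/128 + 5/521 = -367707/66688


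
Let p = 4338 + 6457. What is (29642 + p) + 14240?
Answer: 54677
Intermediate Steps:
p = 10795
(29642 + p) + 14240 = (29642 + 10795) + 14240 = 40437 + 14240 = 54677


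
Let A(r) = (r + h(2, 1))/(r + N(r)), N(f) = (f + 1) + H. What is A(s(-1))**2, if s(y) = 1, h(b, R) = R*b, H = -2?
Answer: 9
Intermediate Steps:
N(f) = -1 + f (N(f) = (f + 1) - 2 = (1 + f) - 2 = -1 + f)
A(r) = (2 + r)/(-1 + 2*r) (A(r) = (r + 1*2)/(r + (-1 + r)) = (r + 2)/(-1 + 2*r) = (2 + r)/(-1 + 2*r))
A(s(-1))**2 = ((2 + 1)/(-1 + 2*1))**2 = (3/(-1 + 2))**2 = (3/1)**2 = (1*3)**2 = 3**2 = 9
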